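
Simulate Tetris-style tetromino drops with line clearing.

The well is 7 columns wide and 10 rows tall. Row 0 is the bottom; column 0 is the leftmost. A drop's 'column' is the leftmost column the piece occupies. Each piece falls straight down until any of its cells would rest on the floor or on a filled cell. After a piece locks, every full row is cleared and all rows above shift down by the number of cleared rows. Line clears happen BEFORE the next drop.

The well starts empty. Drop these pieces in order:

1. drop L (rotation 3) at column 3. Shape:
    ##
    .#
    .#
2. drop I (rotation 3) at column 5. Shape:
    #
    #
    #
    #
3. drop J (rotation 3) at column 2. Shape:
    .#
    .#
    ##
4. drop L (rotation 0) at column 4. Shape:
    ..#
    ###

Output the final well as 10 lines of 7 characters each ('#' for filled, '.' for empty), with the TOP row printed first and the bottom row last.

Drop 1: L rot3 at col 3 lands with bottom-row=0; cleared 0 line(s) (total 0); column heights now [0 0 0 3 3 0 0], max=3
Drop 2: I rot3 at col 5 lands with bottom-row=0; cleared 0 line(s) (total 0); column heights now [0 0 0 3 3 4 0], max=4
Drop 3: J rot3 at col 2 lands with bottom-row=3; cleared 0 line(s) (total 0); column heights now [0 0 4 6 3 4 0], max=6
Drop 4: L rot0 at col 4 lands with bottom-row=4; cleared 0 line(s) (total 0); column heights now [0 0 4 6 5 5 6], max=6

Answer: .......
.......
.......
.......
...#..#
...####
..##.#.
...###.
....##.
....##.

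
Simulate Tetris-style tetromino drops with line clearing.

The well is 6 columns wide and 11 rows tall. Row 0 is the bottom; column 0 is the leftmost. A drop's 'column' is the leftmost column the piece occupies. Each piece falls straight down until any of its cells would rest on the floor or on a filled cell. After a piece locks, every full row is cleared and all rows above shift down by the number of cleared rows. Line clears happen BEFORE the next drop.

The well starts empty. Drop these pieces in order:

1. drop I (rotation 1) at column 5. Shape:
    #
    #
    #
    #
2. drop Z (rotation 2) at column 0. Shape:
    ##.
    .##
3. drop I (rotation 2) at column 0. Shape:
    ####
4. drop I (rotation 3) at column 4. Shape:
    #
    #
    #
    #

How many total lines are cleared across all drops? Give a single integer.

Drop 1: I rot1 at col 5 lands with bottom-row=0; cleared 0 line(s) (total 0); column heights now [0 0 0 0 0 4], max=4
Drop 2: Z rot2 at col 0 lands with bottom-row=0; cleared 0 line(s) (total 0); column heights now [2 2 1 0 0 4], max=4
Drop 3: I rot2 at col 0 lands with bottom-row=2; cleared 0 line(s) (total 0); column heights now [3 3 3 3 0 4], max=4
Drop 4: I rot3 at col 4 lands with bottom-row=0; cleared 1 line(s) (total 1); column heights now [2 2 1 0 3 3], max=3

Answer: 1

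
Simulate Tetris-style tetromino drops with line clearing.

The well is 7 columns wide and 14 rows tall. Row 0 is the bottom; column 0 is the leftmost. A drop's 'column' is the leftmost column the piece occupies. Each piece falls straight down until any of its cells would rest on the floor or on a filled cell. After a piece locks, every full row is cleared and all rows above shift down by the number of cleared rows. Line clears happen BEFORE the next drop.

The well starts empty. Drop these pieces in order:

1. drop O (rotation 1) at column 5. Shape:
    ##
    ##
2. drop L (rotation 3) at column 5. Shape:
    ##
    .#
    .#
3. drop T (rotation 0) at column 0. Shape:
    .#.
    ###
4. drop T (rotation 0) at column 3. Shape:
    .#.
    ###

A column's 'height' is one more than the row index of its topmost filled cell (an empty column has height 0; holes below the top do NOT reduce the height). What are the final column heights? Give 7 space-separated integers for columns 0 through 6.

Answer: 1 2 1 6 7 6 5

Derivation:
Drop 1: O rot1 at col 5 lands with bottom-row=0; cleared 0 line(s) (total 0); column heights now [0 0 0 0 0 2 2], max=2
Drop 2: L rot3 at col 5 lands with bottom-row=2; cleared 0 line(s) (total 0); column heights now [0 0 0 0 0 5 5], max=5
Drop 3: T rot0 at col 0 lands with bottom-row=0; cleared 0 line(s) (total 0); column heights now [1 2 1 0 0 5 5], max=5
Drop 4: T rot0 at col 3 lands with bottom-row=5; cleared 0 line(s) (total 0); column heights now [1 2 1 6 7 6 5], max=7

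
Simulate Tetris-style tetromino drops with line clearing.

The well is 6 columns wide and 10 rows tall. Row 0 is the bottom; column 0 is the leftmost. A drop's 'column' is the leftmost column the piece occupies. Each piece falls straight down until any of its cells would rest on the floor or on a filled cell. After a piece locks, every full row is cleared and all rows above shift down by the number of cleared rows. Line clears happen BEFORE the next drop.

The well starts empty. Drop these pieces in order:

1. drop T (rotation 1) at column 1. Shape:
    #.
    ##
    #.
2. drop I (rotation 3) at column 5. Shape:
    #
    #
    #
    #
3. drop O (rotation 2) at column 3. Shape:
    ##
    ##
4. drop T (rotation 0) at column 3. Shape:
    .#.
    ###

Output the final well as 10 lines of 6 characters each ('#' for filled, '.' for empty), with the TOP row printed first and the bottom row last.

Answer: ......
......
......
......
....#.
...###
.....#
.#...#
.#####
.#.###

Derivation:
Drop 1: T rot1 at col 1 lands with bottom-row=0; cleared 0 line(s) (total 0); column heights now [0 3 2 0 0 0], max=3
Drop 2: I rot3 at col 5 lands with bottom-row=0; cleared 0 line(s) (total 0); column heights now [0 3 2 0 0 4], max=4
Drop 3: O rot2 at col 3 lands with bottom-row=0; cleared 0 line(s) (total 0); column heights now [0 3 2 2 2 4], max=4
Drop 4: T rot0 at col 3 lands with bottom-row=4; cleared 0 line(s) (total 0); column heights now [0 3 2 5 6 5], max=6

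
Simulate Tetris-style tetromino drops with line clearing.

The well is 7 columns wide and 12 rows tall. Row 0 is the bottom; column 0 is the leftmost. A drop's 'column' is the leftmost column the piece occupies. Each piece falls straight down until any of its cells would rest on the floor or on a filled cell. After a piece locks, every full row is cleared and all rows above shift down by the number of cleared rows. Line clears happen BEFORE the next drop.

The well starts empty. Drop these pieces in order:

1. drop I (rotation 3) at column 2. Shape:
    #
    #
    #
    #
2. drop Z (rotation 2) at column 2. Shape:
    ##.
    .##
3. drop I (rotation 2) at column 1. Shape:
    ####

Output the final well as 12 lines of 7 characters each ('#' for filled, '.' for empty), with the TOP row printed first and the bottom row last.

Answer: .......
.......
.......
.......
.......
.......
.####..
..##...
..###..
..#....
..#....
..#....

Derivation:
Drop 1: I rot3 at col 2 lands with bottom-row=0; cleared 0 line(s) (total 0); column heights now [0 0 4 0 0 0 0], max=4
Drop 2: Z rot2 at col 2 lands with bottom-row=3; cleared 0 line(s) (total 0); column heights now [0 0 5 5 4 0 0], max=5
Drop 3: I rot2 at col 1 lands with bottom-row=5; cleared 0 line(s) (total 0); column heights now [0 6 6 6 6 0 0], max=6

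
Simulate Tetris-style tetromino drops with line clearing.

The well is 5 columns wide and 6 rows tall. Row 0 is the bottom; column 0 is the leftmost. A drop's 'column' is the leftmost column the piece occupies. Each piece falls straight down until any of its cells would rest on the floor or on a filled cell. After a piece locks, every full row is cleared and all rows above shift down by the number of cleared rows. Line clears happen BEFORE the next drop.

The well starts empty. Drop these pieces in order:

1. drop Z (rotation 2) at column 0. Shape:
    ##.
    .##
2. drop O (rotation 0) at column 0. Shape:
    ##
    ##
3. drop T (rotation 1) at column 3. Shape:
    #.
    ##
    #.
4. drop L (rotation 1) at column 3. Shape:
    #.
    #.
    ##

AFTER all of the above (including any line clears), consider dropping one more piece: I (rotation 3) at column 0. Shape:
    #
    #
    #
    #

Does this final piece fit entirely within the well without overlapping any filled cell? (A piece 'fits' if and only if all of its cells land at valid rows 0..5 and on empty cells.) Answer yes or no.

Drop 1: Z rot2 at col 0 lands with bottom-row=0; cleared 0 line(s) (total 0); column heights now [2 2 1 0 0], max=2
Drop 2: O rot0 at col 0 lands with bottom-row=2; cleared 0 line(s) (total 0); column heights now [4 4 1 0 0], max=4
Drop 3: T rot1 at col 3 lands with bottom-row=0; cleared 0 line(s) (total 0); column heights now [4 4 1 3 2], max=4
Drop 4: L rot1 at col 3 lands with bottom-row=3; cleared 0 line(s) (total 0); column heights now [4 4 1 6 4], max=6
Test piece I rot3 at col 0 (width 1): heights before test = [4 4 1 6 4]; fits = False

Answer: no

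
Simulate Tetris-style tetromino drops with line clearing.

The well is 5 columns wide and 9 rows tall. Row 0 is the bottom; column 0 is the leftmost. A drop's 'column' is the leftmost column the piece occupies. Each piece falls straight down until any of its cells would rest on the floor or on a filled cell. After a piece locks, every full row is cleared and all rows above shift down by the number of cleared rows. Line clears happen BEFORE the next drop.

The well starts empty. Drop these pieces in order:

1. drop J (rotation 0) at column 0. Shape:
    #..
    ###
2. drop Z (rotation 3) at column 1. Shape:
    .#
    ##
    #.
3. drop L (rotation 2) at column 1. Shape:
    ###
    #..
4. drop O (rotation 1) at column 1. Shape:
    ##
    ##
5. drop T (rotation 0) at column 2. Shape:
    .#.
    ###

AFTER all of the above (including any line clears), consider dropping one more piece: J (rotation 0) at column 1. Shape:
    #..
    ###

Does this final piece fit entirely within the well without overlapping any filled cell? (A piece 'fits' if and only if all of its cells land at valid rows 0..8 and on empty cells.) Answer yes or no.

Drop 1: J rot0 at col 0 lands with bottom-row=0; cleared 0 line(s) (total 0); column heights now [2 1 1 0 0], max=2
Drop 2: Z rot3 at col 1 lands with bottom-row=1; cleared 0 line(s) (total 0); column heights now [2 3 4 0 0], max=4
Drop 3: L rot2 at col 1 lands with bottom-row=3; cleared 0 line(s) (total 0); column heights now [2 5 5 5 0], max=5
Drop 4: O rot1 at col 1 lands with bottom-row=5; cleared 0 line(s) (total 0); column heights now [2 7 7 5 0], max=7
Drop 5: T rot0 at col 2 lands with bottom-row=7; cleared 0 line(s) (total 0); column heights now [2 7 8 9 8], max=9
Test piece J rot0 at col 1 (width 3): heights before test = [2 7 8 9 8]; fits = False

Answer: no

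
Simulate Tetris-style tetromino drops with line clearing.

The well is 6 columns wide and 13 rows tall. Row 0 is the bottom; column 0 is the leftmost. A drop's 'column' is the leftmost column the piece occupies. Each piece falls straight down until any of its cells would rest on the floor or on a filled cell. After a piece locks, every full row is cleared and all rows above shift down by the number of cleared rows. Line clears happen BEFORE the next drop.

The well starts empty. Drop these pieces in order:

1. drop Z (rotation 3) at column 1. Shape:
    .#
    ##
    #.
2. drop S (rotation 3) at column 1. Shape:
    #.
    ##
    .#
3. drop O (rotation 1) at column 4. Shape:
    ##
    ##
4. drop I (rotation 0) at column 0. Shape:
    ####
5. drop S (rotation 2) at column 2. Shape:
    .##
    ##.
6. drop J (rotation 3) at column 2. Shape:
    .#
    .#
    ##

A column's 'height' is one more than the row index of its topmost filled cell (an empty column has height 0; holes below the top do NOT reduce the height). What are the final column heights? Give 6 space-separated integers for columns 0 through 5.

Answer: 7 7 10 12 9 2

Derivation:
Drop 1: Z rot3 at col 1 lands with bottom-row=0; cleared 0 line(s) (total 0); column heights now [0 2 3 0 0 0], max=3
Drop 2: S rot3 at col 1 lands with bottom-row=3; cleared 0 line(s) (total 0); column heights now [0 6 5 0 0 0], max=6
Drop 3: O rot1 at col 4 lands with bottom-row=0; cleared 0 line(s) (total 0); column heights now [0 6 5 0 2 2], max=6
Drop 4: I rot0 at col 0 lands with bottom-row=6; cleared 0 line(s) (total 0); column heights now [7 7 7 7 2 2], max=7
Drop 5: S rot2 at col 2 lands with bottom-row=7; cleared 0 line(s) (total 0); column heights now [7 7 8 9 9 2], max=9
Drop 6: J rot3 at col 2 lands with bottom-row=9; cleared 0 line(s) (total 0); column heights now [7 7 10 12 9 2], max=12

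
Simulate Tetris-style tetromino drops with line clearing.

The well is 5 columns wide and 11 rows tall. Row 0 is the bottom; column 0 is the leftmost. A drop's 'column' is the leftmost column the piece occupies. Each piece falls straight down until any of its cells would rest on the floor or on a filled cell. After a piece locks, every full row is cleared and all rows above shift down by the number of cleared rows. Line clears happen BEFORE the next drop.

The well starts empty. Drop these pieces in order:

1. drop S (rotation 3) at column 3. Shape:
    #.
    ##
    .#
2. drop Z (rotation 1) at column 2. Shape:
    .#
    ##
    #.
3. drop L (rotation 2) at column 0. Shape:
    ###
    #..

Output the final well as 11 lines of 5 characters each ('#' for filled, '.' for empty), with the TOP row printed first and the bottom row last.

Drop 1: S rot3 at col 3 lands with bottom-row=0; cleared 0 line(s) (total 0); column heights now [0 0 0 3 2], max=3
Drop 2: Z rot1 at col 2 lands with bottom-row=2; cleared 0 line(s) (total 0); column heights now [0 0 4 5 2], max=5
Drop 3: L rot2 at col 0 lands with bottom-row=3; cleared 0 line(s) (total 0); column heights now [5 5 5 5 2], max=5

Answer: .....
.....
.....
.....
.....
.....
####.
#.##.
..##.
...##
....#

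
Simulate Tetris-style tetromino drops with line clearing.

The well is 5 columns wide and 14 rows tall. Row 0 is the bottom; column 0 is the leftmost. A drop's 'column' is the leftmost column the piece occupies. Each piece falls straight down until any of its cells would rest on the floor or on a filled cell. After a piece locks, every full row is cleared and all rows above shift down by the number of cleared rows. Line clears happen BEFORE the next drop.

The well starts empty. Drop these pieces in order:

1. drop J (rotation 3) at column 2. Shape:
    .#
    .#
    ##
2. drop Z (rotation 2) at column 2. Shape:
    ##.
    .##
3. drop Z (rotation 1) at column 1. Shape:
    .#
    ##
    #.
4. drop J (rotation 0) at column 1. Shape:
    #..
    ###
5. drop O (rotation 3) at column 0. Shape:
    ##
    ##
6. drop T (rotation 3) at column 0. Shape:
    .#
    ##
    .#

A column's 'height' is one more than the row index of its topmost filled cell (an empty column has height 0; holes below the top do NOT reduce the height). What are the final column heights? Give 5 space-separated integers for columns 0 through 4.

Drop 1: J rot3 at col 2 lands with bottom-row=0; cleared 0 line(s) (total 0); column heights now [0 0 1 3 0], max=3
Drop 2: Z rot2 at col 2 lands with bottom-row=3; cleared 0 line(s) (total 0); column heights now [0 0 5 5 4], max=5
Drop 3: Z rot1 at col 1 lands with bottom-row=4; cleared 0 line(s) (total 0); column heights now [0 6 7 5 4], max=7
Drop 4: J rot0 at col 1 lands with bottom-row=7; cleared 0 line(s) (total 0); column heights now [0 9 8 8 4], max=9
Drop 5: O rot3 at col 0 lands with bottom-row=9; cleared 0 line(s) (total 0); column heights now [11 11 8 8 4], max=11
Drop 6: T rot3 at col 0 lands with bottom-row=11; cleared 0 line(s) (total 0); column heights now [13 14 8 8 4], max=14

Answer: 13 14 8 8 4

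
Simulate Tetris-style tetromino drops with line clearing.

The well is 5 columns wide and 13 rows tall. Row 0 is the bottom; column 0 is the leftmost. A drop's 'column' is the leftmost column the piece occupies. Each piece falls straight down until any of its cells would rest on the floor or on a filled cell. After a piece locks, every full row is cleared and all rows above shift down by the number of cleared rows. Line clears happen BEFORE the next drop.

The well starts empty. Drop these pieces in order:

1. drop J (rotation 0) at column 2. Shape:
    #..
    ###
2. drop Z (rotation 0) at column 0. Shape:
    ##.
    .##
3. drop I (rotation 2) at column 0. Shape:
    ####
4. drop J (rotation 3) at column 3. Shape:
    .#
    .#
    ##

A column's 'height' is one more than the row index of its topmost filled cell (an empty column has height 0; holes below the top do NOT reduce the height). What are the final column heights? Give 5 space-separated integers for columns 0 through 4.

Answer: 5 5 5 6 8

Derivation:
Drop 1: J rot0 at col 2 lands with bottom-row=0; cleared 0 line(s) (total 0); column heights now [0 0 2 1 1], max=2
Drop 2: Z rot0 at col 0 lands with bottom-row=2; cleared 0 line(s) (total 0); column heights now [4 4 3 1 1], max=4
Drop 3: I rot2 at col 0 lands with bottom-row=4; cleared 0 line(s) (total 0); column heights now [5 5 5 5 1], max=5
Drop 4: J rot3 at col 3 lands with bottom-row=5; cleared 0 line(s) (total 0); column heights now [5 5 5 6 8], max=8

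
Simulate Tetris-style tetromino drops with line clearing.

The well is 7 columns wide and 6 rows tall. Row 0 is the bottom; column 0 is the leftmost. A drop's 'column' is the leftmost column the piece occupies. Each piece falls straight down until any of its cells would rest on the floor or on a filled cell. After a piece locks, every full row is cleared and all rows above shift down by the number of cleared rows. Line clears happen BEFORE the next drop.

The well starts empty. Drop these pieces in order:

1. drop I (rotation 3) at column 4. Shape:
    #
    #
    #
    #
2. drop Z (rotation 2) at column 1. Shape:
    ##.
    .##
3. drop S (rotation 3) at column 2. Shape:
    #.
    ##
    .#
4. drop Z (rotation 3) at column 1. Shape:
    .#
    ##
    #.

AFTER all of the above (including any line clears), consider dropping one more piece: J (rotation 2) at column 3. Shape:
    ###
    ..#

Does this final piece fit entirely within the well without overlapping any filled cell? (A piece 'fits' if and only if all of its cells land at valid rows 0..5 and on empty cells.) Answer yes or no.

Drop 1: I rot3 at col 4 lands with bottom-row=0; cleared 0 line(s) (total 0); column heights now [0 0 0 0 4 0 0], max=4
Drop 2: Z rot2 at col 1 lands with bottom-row=0; cleared 0 line(s) (total 0); column heights now [0 2 2 1 4 0 0], max=4
Drop 3: S rot3 at col 2 lands with bottom-row=1; cleared 0 line(s) (total 0); column heights now [0 2 4 3 4 0 0], max=4
Drop 4: Z rot3 at col 1 lands with bottom-row=3; cleared 0 line(s) (total 0); column heights now [0 5 6 3 4 0 0], max=6
Test piece J rot2 at col 3 (width 3): heights before test = [0 5 6 3 4 0 0]; fits = True

Answer: yes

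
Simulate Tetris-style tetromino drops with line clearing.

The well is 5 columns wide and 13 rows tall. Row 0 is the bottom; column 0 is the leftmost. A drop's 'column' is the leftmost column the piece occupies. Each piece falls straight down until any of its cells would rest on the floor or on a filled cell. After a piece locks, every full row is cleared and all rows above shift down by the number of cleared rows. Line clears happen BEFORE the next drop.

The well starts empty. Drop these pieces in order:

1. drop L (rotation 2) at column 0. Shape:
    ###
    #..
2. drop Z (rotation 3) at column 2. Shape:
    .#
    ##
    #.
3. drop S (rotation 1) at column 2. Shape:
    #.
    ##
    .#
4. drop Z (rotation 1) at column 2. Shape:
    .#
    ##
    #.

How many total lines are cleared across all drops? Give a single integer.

Answer: 0

Derivation:
Drop 1: L rot2 at col 0 lands with bottom-row=0; cleared 0 line(s) (total 0); column heights now [2 2 2 0 0], max=2
Drop 2: Z rot3 at col 2 lands with bottom-row=2; cleared 0 line(s) (total 0); column heights now [2 2 4 5 0], max=5
Drop 3: S rot1 at col 2 lands with bottom-row=5; cleared 0 line(s) (total 0); column heights now [2 2 8 7 0], max=8
Drop 4: Z rot1 at col 2 lands with bottom-row=8; cleared 0 line(s) (total 0); column heights now [2 2 10 11 0], max=11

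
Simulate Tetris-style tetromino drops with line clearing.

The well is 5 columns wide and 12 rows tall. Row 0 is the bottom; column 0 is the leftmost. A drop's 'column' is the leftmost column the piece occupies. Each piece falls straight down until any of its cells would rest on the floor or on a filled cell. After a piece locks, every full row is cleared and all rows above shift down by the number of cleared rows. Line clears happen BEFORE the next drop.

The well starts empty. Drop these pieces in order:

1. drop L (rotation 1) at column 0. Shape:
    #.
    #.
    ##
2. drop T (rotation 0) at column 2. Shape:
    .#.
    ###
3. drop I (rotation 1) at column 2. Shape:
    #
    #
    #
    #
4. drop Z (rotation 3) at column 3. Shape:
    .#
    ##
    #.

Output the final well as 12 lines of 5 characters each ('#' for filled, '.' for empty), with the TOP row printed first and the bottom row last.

Drop 1: L rot1 at col 0 lands with bottom-row=0; cleared 0 line(s) (total 0); column heights now [3 1 0 0 0], max=3
Drop 2: T rot0 at col 2 lands with bottom-row=0; cleared 1 line(s) (total 1); column heights now [2 0 0 1 0], max=2
Drop 3: I rot1 at col 2 lands with bottom-row=0; cleared 0 line(s) (total 1); column heights now [2 0 4 1 0], max=4
Drop 4: Z rot3 at col 3 lands with bottom-row=1; cleared 0 line(s) (total 1); column heights now [2 0 4 3 4], max=4

Answer: .....
.....
.....
.....
.....
.....
.....
.....
..#.#
..###
#.##.
#.##.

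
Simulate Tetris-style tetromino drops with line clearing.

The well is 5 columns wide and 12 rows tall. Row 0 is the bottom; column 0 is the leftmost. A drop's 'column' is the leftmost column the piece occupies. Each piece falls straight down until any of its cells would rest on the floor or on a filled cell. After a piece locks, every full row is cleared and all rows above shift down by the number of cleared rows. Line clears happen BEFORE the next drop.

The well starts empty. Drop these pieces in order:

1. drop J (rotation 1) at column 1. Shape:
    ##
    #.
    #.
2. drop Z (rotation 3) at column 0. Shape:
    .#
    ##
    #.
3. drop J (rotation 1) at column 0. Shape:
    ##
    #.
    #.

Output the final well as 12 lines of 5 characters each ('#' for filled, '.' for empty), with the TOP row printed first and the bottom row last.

Drop 1: J rot1 at col 1 lands with bottom-row=0; cleared 0 line(s) (total 0); column heights now [0 3 3 0 0], max=3
Drop 2: Z rot3 at col 0 lands with bottom-row=2; cleared 0 line(s) (total 0); column heights now [4 5 3 0 0], max=5
Drop 3: J rot1 at col 0 lands with bottom-row=4; cleared 0 line(s) (total 0); column heights now [7 7 3 0 0], max=7

Answer: .....
.....
.....
.....
.....
##...
#....
##...
##...
###..
.#...
.#...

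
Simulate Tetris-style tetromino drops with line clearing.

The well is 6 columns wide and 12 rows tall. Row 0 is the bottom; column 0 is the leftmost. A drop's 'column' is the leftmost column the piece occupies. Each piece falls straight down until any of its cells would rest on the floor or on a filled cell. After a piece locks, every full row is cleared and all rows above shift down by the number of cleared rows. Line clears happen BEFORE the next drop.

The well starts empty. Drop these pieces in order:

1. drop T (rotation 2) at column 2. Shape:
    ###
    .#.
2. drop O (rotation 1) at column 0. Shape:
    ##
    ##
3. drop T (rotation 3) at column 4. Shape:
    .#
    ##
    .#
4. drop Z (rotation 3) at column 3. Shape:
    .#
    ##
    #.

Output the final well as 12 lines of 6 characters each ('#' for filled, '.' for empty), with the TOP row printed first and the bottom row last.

Drop 1: T rot2 at col 2 lands with bottom-row=0; cleared 0 line(s) (total 0); column heights now [0 0 2 2 2 0], max=2
Drop 2: O rot1 at col 0 lands with bottom-row=0; cleared 0 line(s) (total 0); column heights now [2 2 2 2 2 0], max=2
Drop 3: T rot3 at col 4 lands with bottom-row=1; cleared 1 line(s) (total 1); column heights now [1 1 0 1 2 3], max=3
Drop 4: Z rot3 at col 3 lands with bottom-row=1; cleared 0 line(s) (total 1); column heights now [1 1 0 3 4 3], max=4

Answer: ......
......
......
......
......
......
......
......
....#.
...###
...###
##.#..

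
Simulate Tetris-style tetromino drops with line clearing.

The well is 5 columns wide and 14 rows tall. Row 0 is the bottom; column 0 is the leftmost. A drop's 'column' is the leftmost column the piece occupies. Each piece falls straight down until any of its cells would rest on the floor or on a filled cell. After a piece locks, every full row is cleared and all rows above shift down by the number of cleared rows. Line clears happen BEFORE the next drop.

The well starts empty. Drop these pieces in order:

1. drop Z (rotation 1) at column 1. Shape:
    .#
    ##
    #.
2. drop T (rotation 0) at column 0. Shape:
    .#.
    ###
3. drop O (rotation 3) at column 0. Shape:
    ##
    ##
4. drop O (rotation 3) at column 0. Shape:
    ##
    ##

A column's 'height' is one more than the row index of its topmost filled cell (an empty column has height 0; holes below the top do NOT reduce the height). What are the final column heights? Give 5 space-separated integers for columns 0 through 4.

Drop 1: Z rot1 at col 1 lands with bottom-row=0; cleared 0 line(s) (total 0); column heights now [0 2 3 0 0], max=3
Drop 2: T rot0 at col 0 lands with bottom-row=3; cleared 0 line(s) (total 0); column heights now [4 5 4 0 0], max=5
Drop 3: O rot3 at col 0 lands with bottom-row=5; cleared 0 line(s) (total 0); column heights now [7 7 4 0 0], max=7
Drop 4: O rot3 at col 0 lands with bottom-row=7; cleared 0 line(s) (total 0); column heights now [9 9 4 0 0], max=9

Answer: 9 9 4 0 0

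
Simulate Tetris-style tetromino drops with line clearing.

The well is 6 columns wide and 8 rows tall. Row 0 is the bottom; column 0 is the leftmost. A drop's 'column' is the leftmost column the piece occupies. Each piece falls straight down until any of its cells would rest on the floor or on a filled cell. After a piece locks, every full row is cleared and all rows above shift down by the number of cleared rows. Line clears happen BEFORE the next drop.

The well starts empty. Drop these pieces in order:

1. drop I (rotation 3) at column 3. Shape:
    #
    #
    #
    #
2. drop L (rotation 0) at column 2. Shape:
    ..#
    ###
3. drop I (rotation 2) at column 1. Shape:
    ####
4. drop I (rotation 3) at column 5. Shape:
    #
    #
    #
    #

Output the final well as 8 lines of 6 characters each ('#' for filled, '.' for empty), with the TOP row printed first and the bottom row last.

Drop 1: I rot3 at col 3 lands with bottom-row=0; cleared 0 line(s) (total 0); column heights now [0 0 0 4 0 0], max=4
Drop 2: L rot0 at col 2 lands with bottom-row=4; cleared 0 line(s) (total 0); column heights now [0 0 5 5 6 0], max=6
Drop 3: I rot2 at col 1 lands with bottom-row=6; cleared 0 line(s) (total 0); column heights now [0 7 7 7 7 0], max=7
Drop 4: I rot3 at col 5 lands with bottom-row=0; cleared 0 line(s) (total 0); column heights now [0 7 7 7 7 4], max=7

Answer: ......
.####.
....#.
..###.
...#.#
...#.#
...#.#
...#.#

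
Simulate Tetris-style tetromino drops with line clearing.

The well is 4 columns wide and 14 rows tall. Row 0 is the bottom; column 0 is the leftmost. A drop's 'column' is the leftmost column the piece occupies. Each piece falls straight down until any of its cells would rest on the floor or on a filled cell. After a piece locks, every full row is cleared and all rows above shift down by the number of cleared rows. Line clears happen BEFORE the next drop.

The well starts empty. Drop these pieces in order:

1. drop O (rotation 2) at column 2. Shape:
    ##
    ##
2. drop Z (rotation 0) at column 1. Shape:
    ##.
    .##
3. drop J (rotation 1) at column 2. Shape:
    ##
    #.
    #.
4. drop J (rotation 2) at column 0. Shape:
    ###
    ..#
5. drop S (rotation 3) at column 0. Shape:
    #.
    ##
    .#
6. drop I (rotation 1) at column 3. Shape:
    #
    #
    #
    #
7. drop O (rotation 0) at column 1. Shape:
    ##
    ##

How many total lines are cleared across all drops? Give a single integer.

Answer: 1

Derivation:
Drop 1: O rot2 at col 2 lands with bottom-row=0; cleared 0 line(s) (total 0); column heights now [0 0 2 2], max=2
Drop 2: Z rot0 at col 1 lands with bottom-row=2; cleared 0 line(s) (total 0); column heights now [0 4 4 3], max=4
Drop 3: J rot1 at col 2 lands with bottom-row=4; cleared 0 line(s) (total 0); column heights now [0 4 7 7], max=7
Drop 4: J rot2 at col 0 lands with bottom-row=7; cleared 0 line(s) (total 0); column heights now [9 9 9 7], max=9
Drop 5: S rot3 at col 0 lands with bottom-row=9; cleared 0 line(s) (total 0); column heights now [12 11 9 7], max=12
Drop 6: I rot1 at col 3 lands with bottom-row=7; cleared 1 line(s) (total 1); column heights now [11 10 8 10], max=11
Drop 7: O rot0 at col 1 lands with bottom-row=10; cleared 0 line(s) (total 1); column heights now [11 12 12 10], max=12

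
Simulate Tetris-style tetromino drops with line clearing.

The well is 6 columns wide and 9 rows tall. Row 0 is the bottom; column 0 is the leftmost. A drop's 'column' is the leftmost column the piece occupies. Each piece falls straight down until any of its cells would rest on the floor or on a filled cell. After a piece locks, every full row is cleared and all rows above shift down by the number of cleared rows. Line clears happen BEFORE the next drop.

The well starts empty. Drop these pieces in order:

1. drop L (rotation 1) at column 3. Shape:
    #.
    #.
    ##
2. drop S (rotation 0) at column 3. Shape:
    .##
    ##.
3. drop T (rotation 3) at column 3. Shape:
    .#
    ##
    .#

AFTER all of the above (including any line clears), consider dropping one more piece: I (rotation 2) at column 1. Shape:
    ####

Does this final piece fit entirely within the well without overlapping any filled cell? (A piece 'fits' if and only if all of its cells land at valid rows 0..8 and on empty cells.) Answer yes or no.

Drop 1: L rot1 at col 3 lands with bottom-row=0; cleared 0 line(s) (total 0); column heights now [0 0 0 3 1 0], max=3
Drop 2: S rot0 at col 3 lands with bottom-row=3; cleared 0 line(s) (total 0); column heights now [0 0 0 4 5 5], max=5
Drop 3: T rot3 at col 3 lands with bottom-row=5; cleared 0 line(s) (total 0); column heights now [0 0 0 7 8 5], max=8
Test piece I rot2 at col 1 (width 4): heights before test = [0 0 0 7 8 5]; fits = True

Answer: yes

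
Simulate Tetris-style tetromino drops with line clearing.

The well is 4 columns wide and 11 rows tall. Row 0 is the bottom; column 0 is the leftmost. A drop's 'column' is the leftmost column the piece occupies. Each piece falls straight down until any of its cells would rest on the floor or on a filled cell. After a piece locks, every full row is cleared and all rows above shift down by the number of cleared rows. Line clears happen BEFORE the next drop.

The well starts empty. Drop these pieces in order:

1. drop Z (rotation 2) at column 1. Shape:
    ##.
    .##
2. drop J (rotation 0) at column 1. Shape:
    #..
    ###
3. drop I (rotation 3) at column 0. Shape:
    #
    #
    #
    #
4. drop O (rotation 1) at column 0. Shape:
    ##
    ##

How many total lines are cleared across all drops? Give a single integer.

Drop 1: Z rot2 at col 1 lands with bottom-row=0; cleared 0 line(s) (total 0); column heights now [0 2 2 1], max=2
Drop 2: J rot0 at col 1 lands with bottom-row=2; cleared 0 line(s) (total 0); column heights now [0 4 3 3], max=4
Drop 3: I rot3 at col 0 lands with bottom-row=0; cleared 1 line(s) (total 1); column heights now [3 3 2 1], max=3
Drop 4: O rot1 at col 0 lands with bottom-row=3; cleared 0 line(s) (total 1); column heights now [5 5 2 1], max=5

Answer: 1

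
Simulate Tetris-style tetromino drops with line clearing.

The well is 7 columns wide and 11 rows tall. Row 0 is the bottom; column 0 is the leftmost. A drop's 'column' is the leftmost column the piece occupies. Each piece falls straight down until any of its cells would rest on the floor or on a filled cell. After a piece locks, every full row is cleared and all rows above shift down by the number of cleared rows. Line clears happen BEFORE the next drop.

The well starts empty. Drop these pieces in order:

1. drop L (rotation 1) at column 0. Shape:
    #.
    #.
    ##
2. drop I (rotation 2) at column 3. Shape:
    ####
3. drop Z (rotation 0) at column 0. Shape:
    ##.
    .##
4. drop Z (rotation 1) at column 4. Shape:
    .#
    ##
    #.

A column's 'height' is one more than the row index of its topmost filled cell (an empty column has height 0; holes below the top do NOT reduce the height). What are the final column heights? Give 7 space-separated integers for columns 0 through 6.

Answer: 4 4 3 1 3 4 1

Derivation:
Drop 1: L rot1 at col 0 lands with bottom-row=0; cleared 0 line(s) (total 0); column heights now [3 1 0 0 0 0 0], max=3
Drop 2: I rot2 at col 3 lands with bottom-row=0; cleared 0 line(s) (total 0); column heights now [3 1 0 1 1 1 1], max=3
Drop 3: Z rot0 at col 0 lands with bottom-row=2; cleared 0 line(s) (total 0); column heights now [4 4 3 1 1 1 1], max=4
Drop 4: Z rot1 at col 4 lands with bottom-row=1; cleared 0 line(s) (total 0); column heights now [4 4 3 1 3 4 1], max=4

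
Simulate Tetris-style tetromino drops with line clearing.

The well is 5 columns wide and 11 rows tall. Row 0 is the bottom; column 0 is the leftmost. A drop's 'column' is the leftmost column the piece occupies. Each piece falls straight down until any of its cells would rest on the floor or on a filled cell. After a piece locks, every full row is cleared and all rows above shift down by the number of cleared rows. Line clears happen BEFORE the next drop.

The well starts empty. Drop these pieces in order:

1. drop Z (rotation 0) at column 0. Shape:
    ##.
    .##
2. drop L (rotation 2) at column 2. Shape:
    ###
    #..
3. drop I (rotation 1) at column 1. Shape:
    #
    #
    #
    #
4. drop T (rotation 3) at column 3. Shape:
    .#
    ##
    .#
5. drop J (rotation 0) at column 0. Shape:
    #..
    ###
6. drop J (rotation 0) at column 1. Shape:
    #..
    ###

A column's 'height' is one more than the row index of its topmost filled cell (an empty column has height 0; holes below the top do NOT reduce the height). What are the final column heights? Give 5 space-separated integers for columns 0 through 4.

Answer: 8 9 8 8 6

Derivation:
Drop 1: Z rot0 at col 0 lands with bottom-row=0; cleared 0 line(s) (total 0); column heights now [2 2 1 0 0], max=2
Drop 2: L rot2 at col 2 lands with bottom-row=1; cleared 0 line(s) (total 0); column heights now [2 2 3 3 3], max=3
Drop 3: I rot1 at col 1 lands with bottom-row=2; cleared 0 line(s) (total 0); column heights now [2 6 3 3 3], max=6
Drop 4: T rot3 at col 3 lands with bottom-row=3; cleared 0 line(s) (total 0); column heights now [2 6 3 5 6], max=6
Drop 5: J rot0 at col 0 lands with bottom-row=6; cleared 0 line(s) (total 0); column heights now [8 7 7 5 6], max=8
Drop 6: J rot0 at col 1 lands with bottom-row=7; cleared 0 line(s) (total 0); column heights now [8 9 8 8 6], max=9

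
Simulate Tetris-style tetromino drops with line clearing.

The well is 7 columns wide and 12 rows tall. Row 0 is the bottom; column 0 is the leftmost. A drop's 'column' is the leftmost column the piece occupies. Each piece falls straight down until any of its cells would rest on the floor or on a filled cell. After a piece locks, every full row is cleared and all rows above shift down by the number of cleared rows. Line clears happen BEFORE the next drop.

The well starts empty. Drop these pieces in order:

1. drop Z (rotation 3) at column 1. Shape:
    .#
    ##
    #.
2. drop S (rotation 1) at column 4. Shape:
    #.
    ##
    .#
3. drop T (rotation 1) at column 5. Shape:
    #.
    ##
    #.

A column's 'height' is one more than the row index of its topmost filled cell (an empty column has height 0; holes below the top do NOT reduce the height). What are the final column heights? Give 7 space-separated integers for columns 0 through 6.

Drop 1: Z rot3 at col 1 lands with bottom-row=0; cleared 0 line(s) (total 0); column heights now [0 2 3 0 0 0 0], max=3
Drop 2: S rot1 at col 4 lands with bottom-row=0; cleared 0 line(s) (total 0); column heights now [0 2 3 0 3 2 0], max=3
Drop 3: T rot1 at col 5 lands with bottom-row=2; cleared 0 line(s) (total 0); column heights now [0 2 3 0 3 5 4], max=5

Answer: 0 2 3 0 3 5 4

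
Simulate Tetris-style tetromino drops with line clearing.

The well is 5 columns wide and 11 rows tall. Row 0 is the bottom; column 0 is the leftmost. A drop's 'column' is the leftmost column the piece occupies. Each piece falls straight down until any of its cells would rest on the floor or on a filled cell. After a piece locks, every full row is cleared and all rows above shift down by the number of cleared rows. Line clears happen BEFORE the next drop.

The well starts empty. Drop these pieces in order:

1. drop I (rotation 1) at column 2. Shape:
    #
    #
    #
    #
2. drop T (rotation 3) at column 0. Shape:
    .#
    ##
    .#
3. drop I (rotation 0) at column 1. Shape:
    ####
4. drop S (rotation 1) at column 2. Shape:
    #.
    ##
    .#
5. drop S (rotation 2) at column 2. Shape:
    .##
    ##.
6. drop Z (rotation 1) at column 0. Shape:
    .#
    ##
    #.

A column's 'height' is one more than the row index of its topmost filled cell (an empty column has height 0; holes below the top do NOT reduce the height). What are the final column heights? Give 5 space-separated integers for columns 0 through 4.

Drop 1: I rot1 at col 2 lands with bottom-row=0; cleared 0 line(s) (total 0); column heights now [0 0 4 0 0], max=4
Drop 2: T rot3 at col 0 lands with bottom-row=0; cleared 0 line(s) (total 0); column heights now [2 3 4 0 0], max=4
Drop 3: I rot0 at col 1 lands with bottom-row=4; cleared 0 line(s) (total 0); column heights now [2 5 5 5 5], max=5
Drop 4: S rot1 at col 2 lands with bottom-row=5; cleared 0 line(s) (total 0); column heights now [2 5 8 7 5], max=8
Drop 5: S rot2 at col 2 lands with bottom-row=8; cleared 0 line(s) (total 0); column heights now [2 5 9 10 10], max=10
Drop 6: Z rot1 at col 0 lands with bottom-row=4; cleared 1 line(s) (total 1); column heights now [5 6 8 9 9], max=9

Answer: 5 6 8 9 9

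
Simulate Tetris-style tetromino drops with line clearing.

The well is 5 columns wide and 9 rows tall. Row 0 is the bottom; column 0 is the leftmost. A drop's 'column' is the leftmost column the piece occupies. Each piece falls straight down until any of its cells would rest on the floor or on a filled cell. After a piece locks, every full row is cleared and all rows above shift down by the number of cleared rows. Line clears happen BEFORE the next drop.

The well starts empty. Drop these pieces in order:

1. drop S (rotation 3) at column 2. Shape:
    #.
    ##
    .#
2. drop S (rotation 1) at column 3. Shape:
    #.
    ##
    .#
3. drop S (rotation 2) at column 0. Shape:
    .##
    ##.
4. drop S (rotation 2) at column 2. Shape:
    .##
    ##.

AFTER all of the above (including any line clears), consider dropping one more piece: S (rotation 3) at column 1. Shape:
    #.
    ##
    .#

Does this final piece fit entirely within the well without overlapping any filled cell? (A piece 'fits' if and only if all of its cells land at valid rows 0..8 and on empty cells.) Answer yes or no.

Answer: yes

Derivation:
Drop 1: S rot3 at col 2 lands with bottom-row=0; cleared 0 line(s) (total 0); column heights now [0 0 3 2 0], max=3
Drop 2: S rot1 at col 3 lands with bottom-row=1; cleared 0 line(s) (total 0); column heights now [0 0 3 4 3], max=4
Drop 3: S rot2 at col 0 lands with bottom-row=2; cleared 1 line(s) (total 1); column heights now [0 3 3 3 2], max=3
Drop 4: S rot2 at col 2 lands with bottom-row=3; cleared 0 line(s) (total 1); column heights now [0 3 4 5 5], max=5
Test piece S rot3 at col 1 (width 2): heights before test = [0 3 4 5 5]; fits = True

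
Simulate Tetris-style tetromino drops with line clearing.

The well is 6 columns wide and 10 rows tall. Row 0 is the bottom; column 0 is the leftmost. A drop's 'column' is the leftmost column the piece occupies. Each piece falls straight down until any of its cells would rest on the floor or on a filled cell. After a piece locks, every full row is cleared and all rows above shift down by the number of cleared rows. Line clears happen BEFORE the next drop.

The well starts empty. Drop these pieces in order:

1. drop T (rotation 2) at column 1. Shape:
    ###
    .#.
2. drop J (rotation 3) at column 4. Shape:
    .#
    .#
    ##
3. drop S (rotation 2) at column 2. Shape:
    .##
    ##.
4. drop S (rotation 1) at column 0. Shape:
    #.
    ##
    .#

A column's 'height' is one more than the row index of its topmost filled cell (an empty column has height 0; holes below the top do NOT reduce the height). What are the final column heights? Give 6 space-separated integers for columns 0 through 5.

Drop 1: T rot2 at col 1 lands with bottom-row=0; cleared 0 line(s) (total 0); column heights now [0 2 2 2 0 0], max=2
Drop 2: J rot3 at col 4 lands with bottom-row=0; cleared 0 line(s) (total 0); column heights now [0 2 2 2 1 3], max=3
Drop 3: S rot2 at col 2 lands with bottom-row=2; cleared 0 line(s) (total 0); column heights now [0 2 3 4 4 3], max=4
Drop 4: S rot1 at col 0 lands with bottom-row=2; cleared 0 line(s) (total 0); column heights now [5 4 3 4 4 3], max=5

Answer: 5 4 3 4 4 3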